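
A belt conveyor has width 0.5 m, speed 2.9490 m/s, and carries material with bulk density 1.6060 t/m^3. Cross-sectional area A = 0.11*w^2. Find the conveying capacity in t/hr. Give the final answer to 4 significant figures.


A = 0.11 * 0.5^2 = 0.0275 m^2
C = 0.0275 * 2.9490 * 1.6060 * 3600
C = 468.9 t/hr


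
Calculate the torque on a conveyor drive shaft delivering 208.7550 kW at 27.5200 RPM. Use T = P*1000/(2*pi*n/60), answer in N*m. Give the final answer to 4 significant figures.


omega = 2*pi*27.5200/60 = 2.88189 rad/s
T = 208.7550*1000 / 2.88189
T = 72440 N*m


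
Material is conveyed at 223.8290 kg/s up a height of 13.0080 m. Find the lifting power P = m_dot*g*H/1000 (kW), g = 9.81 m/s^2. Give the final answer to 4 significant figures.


P = 223.8290 * 9.81 * 13.0080 / 1000
P = 28.56 kW


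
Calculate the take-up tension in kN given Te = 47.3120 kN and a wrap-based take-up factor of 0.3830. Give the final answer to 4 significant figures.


T_tu = 47.3120 * 0.3830
T_tu = 18.12 kN


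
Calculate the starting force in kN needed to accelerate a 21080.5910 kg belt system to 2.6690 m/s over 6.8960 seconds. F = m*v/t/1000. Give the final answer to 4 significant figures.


F = 21080.5910 * 2.6690 / 6.8960 / 1000
F = 8.159 kN


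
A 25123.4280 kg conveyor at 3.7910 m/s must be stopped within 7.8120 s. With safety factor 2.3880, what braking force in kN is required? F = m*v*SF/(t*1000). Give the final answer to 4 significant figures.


F = 25123.4280 * 3.7910 / 7.8120 * 2.3880 / 1000
F = 29.11 kN


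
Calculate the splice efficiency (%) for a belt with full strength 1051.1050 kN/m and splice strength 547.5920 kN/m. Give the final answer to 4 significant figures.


Eff = 547.5920 / 1051.1050 * 100
Eff = 52.10 %


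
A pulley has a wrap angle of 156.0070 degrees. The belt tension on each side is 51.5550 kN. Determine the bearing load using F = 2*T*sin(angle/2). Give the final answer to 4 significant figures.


F = 2 * 51.5550 * sin(156.0070/2 deg)
F = 100.9 kN


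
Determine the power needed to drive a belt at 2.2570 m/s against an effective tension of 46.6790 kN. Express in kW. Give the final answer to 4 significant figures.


P = Te * v = 46.6790 * 2.2570
P = 105.4 kW


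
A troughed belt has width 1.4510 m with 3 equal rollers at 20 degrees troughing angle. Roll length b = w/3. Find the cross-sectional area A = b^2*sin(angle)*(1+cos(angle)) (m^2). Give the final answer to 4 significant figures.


b = 1.4510/3 = 0.483667 m
A = 0.483667^2 * sin(20 deg) * (1 + cos(20 deg))
A = 0.1552 m^2


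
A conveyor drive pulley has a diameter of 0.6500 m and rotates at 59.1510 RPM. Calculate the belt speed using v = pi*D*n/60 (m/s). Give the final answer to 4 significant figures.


v = pi * 0.6500 * 59.1510 / 60
v = 2.013 m/s


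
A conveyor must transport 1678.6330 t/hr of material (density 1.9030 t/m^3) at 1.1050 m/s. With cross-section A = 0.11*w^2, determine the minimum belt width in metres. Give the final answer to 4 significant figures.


A_req = 1678.6330 / (1.1050 * 1.9030 * 3600) = 0.221744 m^2
w = sqrt(0.221744 / 0.11)
w = 1.420 m


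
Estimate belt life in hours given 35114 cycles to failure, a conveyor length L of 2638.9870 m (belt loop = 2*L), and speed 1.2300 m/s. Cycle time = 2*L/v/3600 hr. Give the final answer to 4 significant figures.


cycle_time = 2 * 2638.9870 / 1.2300 / 3600 = 1.19195 hr
life = 35114 * 1.19195 = 41850 hours


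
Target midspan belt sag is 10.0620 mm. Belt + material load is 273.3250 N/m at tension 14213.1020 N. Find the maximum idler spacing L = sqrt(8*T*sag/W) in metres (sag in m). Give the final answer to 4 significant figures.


sag = 10.0620/1000 = 0.010062 m
L = sqrt(8 * 14213.1020 * 0.010062 / 273.3250)
L = 2.046 m


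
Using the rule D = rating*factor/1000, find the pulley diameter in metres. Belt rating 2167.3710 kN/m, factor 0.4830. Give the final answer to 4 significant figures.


D = 2167.3710 * 0.4830 / 1000
D = 1.047 m


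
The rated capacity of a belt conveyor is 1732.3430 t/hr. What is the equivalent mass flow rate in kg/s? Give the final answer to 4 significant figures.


m_dot = 1732.3430 * 1000 / 3600
m_dot = 481.2 kg/s


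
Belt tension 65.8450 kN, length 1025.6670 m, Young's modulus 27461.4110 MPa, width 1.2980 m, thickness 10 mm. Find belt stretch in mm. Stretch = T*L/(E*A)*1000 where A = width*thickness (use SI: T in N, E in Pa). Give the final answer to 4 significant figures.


A = 1.2980 * 0.01 = 0.01298 m^2
Stretch = 65.8450*1000 * 1025.6670 / (27461.4110e6 * 0.01298) * 1000
Stretch = 189.5 mm


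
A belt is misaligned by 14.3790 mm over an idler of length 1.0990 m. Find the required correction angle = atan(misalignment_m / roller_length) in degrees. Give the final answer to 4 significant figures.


misalign_m = 14.3790 / 1000 = 0.014379 m
angle = atan(0.014379 / 1.0990)
angle = 0.7496 deg


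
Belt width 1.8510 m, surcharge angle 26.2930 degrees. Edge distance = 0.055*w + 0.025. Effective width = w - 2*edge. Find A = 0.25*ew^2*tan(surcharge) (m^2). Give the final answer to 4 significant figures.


edge = 0.055*1.8510 + 0.025 = 0.126805 m
ew = 1.8510 - 2*0.126805 = 1.59739 m
A = 0.25 * 1.59739^2 * tan(26.2930 deg)
A = 0.3152 m^2


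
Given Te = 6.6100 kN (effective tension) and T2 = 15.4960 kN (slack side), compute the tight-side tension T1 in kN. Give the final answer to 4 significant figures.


T1 = Te + T2 = 6.6100 + 15.4960
T1 = 22.11 kN


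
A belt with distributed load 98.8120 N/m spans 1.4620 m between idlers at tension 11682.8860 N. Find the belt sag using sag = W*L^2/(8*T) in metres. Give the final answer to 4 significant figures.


sag = 98.8120 * 1.4620^2 / (8 * 11682.8860)
sag = 0.002260 m


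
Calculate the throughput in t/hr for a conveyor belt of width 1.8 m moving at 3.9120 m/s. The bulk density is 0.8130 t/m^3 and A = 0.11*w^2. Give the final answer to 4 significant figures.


A = 0.11 * 1.8^2 = 0.3564 m^2
C = 0.3564 * 3.9120 * 0.8130 * 3600
C = 4081 t/hr


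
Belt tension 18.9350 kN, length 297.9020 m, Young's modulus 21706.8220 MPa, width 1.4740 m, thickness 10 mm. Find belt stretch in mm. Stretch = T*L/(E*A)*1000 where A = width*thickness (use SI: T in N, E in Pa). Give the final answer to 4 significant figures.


A = 1.4740 * 0.01 = 0.01474 m^2
Stretch = 18.9350*1000 * 297.9020 / (21706.8220e6 * 0.01474) * 1000
Stretch = 17.63 mm


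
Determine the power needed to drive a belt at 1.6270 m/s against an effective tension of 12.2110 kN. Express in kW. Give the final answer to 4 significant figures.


P = Te * v = 12.2110 * 1.6270
P = 19.87 kW


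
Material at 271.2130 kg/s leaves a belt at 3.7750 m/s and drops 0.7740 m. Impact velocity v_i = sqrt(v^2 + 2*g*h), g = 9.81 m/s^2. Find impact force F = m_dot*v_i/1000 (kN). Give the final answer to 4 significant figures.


v_i = sqrt(3.7750^2 + 2*9.81*0.7740) = 5.42554 m/s
F = 271.2130 * 5.42554 / 1000
F = 1.471 kN


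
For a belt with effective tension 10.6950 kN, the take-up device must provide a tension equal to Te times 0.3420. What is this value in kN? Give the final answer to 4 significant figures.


T_tu = 10.6950 * 0.3420
T_tu = 3.658 kN


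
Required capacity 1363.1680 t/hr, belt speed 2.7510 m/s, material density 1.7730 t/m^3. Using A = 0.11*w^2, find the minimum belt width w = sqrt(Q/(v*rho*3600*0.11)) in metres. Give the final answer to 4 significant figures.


A_req = 1363.1680 / (2.7510 * 1.7730 * 3600) = 0.0776332 m^2
w = sqrt(0.0776332 / 0.11)
w = 0.8401 m


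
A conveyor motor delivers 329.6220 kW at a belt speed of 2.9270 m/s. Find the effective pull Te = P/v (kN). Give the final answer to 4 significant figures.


Te = P / v = 329.6220 / 2.9270
Te = 112.6 kN


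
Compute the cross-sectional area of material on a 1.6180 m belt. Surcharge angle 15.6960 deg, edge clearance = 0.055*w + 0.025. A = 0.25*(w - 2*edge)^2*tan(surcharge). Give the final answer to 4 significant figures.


edge = 0.055*1.6180 + 0.025 = 0.11399 m
ew = 1.6180 - 2*0.11399 = 1.39002 m
A = 0.25 * 1.39002^2 * tan(15.6960 deg)
A = 0.1357 m^2


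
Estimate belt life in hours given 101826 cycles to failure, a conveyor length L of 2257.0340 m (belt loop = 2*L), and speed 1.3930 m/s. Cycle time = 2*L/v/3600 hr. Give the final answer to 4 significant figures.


cycle_time = 2 * 2257.0340 / 1.3930 / 3600 = 0.900149 hr
life = 101826 * 0.900149 = 91660 hours


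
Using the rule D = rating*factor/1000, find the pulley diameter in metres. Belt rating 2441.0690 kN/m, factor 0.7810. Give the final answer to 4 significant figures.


D = 2441.0690 * 0.7810 / 1000
D = 1.906 m


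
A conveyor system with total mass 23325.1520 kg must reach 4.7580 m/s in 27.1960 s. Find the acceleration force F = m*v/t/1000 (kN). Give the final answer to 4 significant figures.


F = 23325.1520 * 4.7580 / 27.1960 / 1000
F = 4.081 kN


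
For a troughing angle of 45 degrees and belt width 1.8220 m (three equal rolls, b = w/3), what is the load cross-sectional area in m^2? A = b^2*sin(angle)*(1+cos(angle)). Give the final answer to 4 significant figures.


b = 1.8220/3 = 0.607333 m
A = 0.607333^2 * sin(45 deg) * (1 + cos(45 deg))
A = 0.4452 m^2


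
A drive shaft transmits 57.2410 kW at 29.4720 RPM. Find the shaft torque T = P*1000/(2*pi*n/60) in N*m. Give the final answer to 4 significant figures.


omega = 2*pi*29.4720/60 = 3.0863 rad/s
T = 57.2410*1000 / 3.0863
T = 18550 N*m


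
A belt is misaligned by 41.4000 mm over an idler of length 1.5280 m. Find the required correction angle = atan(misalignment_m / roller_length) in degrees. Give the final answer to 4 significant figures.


misalign_m = 41.4000 / 1000 = 0.041400 m
angle = atan(0.041400 / 1.5280)
angle = 1.552 deg


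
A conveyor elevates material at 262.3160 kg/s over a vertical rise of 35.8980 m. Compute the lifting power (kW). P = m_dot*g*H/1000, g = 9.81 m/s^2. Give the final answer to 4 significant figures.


P = 262.3160 * 9.81 * 35.8980 / 1000
P = 92.38 kW


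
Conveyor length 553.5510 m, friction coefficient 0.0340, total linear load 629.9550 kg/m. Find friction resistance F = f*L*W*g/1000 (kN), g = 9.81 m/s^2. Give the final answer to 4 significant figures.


F = 0.0340 * 553.5510 * 629.9550 * 9.81 / 1000
F = 116.3 kN


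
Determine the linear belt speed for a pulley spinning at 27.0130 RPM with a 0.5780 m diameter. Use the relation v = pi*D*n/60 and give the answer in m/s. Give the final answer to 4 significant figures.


v = pi * 0.5780 * 27.0130 / 60
v = 0.8175 m/s


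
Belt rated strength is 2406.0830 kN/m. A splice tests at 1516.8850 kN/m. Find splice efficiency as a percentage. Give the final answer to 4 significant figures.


Eff = 1516.8850 / 2406.0830 * 100
Eff = 63.04 %


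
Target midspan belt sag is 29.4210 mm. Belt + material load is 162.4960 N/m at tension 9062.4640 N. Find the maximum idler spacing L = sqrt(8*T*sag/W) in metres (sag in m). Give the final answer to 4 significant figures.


sag = 29.4210/1000 = 0.029421 m
L = sqrt(8 * 9062.4640 * 0.029421 / 162.4960)
L = 3.623 m


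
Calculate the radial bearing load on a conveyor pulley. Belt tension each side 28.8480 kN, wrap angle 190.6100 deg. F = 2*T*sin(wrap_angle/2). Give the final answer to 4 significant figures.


F = 2 * 28.8480 * sin(190.6100/2 deg)
F = 57.45 kN


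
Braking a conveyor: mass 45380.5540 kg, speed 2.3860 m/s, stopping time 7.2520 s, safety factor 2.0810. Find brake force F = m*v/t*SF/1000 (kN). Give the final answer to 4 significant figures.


F = 45380.5540 * 2.3860 / 7.2520 * 2.0810 / 1000
F = 31.07 kN


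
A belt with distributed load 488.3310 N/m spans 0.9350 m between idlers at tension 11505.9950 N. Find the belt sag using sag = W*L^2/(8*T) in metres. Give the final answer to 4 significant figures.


sag = 488.3310 * 0.9350^2 / (8 * 11505.9950)
sag = 0.004638 m


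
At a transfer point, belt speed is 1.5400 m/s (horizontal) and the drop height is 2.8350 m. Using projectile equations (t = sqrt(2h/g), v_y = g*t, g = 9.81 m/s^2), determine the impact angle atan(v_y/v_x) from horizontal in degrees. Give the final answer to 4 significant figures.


t = sqrt(2*2.8350/9.81) = 0.760251 s
v_y = 9.81 * 0.760251 = 7.45806 m/s
angle = atan(7.45806 / 1.5400) = 78.33 deg


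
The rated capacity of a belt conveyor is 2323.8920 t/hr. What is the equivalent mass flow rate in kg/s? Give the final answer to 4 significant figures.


m_dot = 2323.8920 * 1000 / 3600
m_dot = 645.5 kg/s


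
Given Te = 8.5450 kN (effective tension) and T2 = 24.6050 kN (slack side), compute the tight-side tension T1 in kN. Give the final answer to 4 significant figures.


T1 = Te + T2 = 8.5450 + 24.6050
T1 = 33.15 kN


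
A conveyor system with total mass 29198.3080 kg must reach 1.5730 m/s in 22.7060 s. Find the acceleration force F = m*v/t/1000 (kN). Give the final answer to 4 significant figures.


F = 29198.3080 * 1.5730 / 22.7060 / 1000
F = 2.023 kN


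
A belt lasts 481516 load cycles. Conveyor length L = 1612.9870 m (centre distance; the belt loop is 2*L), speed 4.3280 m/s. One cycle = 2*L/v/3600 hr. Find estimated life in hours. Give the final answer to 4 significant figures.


cycle_time = 2 * 1612.9870 / 4.3280 / 3600 = 0.207048 hr
life = 481516 * 0.207048 = 99700 hours


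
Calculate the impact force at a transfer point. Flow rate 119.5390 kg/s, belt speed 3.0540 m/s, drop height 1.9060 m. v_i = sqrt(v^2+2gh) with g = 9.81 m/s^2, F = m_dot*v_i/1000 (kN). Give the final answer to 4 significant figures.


v_i = sqrt(3.0540^2 + 2*9.81*1.9060) = 6.8354 m/s
F = 119.5390 * 6.8354 / 1000
F = 0.8171 kN


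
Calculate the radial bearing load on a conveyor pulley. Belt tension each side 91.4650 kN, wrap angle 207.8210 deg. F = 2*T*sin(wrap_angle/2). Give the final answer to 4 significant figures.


F = 2 * 91.4650 * sin(207.8210/2 deg)
F = 177.6 kN


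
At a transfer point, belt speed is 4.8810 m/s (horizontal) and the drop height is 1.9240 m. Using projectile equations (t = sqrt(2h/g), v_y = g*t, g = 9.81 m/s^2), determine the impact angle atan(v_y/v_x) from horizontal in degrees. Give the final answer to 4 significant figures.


t = sqrt(2*1.9240/9.81) = 0.626301 s
v_y = 9.81 * 0.626301 = 6.14401 m/s
angle = atan(6.14401 / 4.8810) = 51.54 deg


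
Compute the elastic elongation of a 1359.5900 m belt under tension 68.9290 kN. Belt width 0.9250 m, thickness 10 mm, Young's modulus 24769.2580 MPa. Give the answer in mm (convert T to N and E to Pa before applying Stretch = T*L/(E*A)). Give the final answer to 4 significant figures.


A = 0.9250 * 0.01 = 0.00925 m^2
Stretch = 68.9290*1000 * 1359.5900 / (24769.2580e6 * 0.00925) * 1000
Stretch = 409.0 mm


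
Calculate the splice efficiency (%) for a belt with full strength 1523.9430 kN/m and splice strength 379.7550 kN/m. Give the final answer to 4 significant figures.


Eff = 379.7550 / 1523.9430 * 100
Eff = 24.92 %


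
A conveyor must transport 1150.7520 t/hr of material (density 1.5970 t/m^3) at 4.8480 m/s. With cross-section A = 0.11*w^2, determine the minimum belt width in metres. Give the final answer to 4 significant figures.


A_req = 1150.7520 / (4.8480 * 1.5970 * 3600) = 0.0412868 m^2
w = sqrt(0.0412868 / 0.11)
w = 0.6126 m


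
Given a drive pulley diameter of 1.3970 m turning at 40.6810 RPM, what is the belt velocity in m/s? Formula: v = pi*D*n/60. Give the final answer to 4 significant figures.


v = pi * 1.3970 * 40.6810 / 60
v = 2.976 m/s


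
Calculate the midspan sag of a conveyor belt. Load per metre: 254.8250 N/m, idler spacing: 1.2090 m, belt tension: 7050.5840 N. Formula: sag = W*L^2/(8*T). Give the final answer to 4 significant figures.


sag = 254.8250 * 1.2090^2 / (8 * 7050.5840)
sag = 0.006604 m


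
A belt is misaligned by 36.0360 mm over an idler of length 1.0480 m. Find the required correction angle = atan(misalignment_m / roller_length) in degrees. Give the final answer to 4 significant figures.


misalign_m = 36.0360 / 1000 = 0.036036 m
angle = atan(0.036036 / 1.0480)
angle = 1.969 deg


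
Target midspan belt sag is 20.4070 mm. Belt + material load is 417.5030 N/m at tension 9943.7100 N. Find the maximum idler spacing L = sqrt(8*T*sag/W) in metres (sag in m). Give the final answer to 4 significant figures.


sag = 20.4070/1000 = 0.020407 m
L = sqrt(8 * 9943.7100 * 0.020407 / 417.5030)
L = 1.972 m


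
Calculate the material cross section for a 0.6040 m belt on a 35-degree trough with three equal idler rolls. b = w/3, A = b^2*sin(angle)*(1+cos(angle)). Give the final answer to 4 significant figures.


b = 0.6040/3 = 0.201333 m
A = 0.201333^2 * sin(35 deg) * (1 + cos(35 deg))
A = 0.04230 m^2


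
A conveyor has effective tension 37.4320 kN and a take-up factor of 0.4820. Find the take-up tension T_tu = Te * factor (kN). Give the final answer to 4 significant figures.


T_tu = 37.4320 * 0.4820
T_tu = 18.04 kN


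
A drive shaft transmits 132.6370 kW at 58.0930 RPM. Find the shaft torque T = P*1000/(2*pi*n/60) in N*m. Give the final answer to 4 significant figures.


omega = 2*pi*58.0930/60 = 6.08348 rad/s
T = 132.6370*1000 / 6.08348
T = 21800 N*m


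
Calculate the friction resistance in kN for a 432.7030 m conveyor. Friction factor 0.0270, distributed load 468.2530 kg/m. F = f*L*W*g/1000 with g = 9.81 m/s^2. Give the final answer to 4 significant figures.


F = 0.0270 * 432.7030 * 468.2530 * 9.81 / 1000
F = 53.67 kN


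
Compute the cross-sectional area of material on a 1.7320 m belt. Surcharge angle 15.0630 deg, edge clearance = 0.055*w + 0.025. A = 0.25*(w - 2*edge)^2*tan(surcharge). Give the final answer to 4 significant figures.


edge = 0.055*1.7320 + 0.025 = 0.12026 m
ew = 1.7320 - 2*0.12026 = 1.49148 m
A = 0.25 * 1.49148^2 * tan(15.0630 deg)
A = 0.1497 m^2


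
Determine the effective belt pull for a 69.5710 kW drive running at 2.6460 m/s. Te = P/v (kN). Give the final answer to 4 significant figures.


Te = P / v = 69.5710 / 2.6460
Te = 26.29 kN


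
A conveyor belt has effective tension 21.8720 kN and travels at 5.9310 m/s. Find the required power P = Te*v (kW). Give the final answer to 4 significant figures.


P = Te * v = 21.8720 * 5.9310
P = 129.7 kW


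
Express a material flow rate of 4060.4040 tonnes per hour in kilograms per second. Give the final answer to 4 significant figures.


m_dot = 4060.4040 * 1000 / 3600
m_dot = 1128 kg/s


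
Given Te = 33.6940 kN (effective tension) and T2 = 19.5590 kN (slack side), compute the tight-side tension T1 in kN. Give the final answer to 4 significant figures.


T1 = Te + T2 = 33.6940 + 19.5590
T1 = 53.25 kN


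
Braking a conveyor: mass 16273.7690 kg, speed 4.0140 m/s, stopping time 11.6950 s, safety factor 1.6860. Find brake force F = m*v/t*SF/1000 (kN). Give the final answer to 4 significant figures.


F = 16273.7690 * 4.0140 / 11.6950 * 1.6860 / 1000
F = 9.417 kN


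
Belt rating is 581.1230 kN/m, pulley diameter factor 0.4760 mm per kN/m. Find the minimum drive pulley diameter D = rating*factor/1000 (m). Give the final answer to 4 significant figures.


D = 581.1230 * 0.4760 / 1000
D = 0.2766 m


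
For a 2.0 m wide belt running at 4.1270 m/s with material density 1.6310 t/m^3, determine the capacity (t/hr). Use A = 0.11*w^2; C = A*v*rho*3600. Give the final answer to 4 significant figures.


A = 0.11 * 2.0^2 = 0.44 m^2
C = 0.44 * 4.1270 * 1.6310 * 3600
C = 10660 t/hr


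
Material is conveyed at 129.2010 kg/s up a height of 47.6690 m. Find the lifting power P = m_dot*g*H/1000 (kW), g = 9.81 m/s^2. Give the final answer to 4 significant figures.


P = 129.2010 * 9.81 * 47.6690 / 1000
P = 60.42 kW


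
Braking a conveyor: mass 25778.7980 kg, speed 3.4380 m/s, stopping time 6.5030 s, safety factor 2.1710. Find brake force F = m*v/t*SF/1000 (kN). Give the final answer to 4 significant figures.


F = 25778.7980 * 3.4380 / 6.5030 * 2.1710 / 1000
F = 29.59 kN


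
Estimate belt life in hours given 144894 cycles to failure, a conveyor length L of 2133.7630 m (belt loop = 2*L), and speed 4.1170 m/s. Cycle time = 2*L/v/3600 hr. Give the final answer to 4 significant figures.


cycle_time = 2 * 2133.7630 / 4.1170 / 3600 = 0.287934 hr
life = 144894 * 0.287934 = 41720 hours


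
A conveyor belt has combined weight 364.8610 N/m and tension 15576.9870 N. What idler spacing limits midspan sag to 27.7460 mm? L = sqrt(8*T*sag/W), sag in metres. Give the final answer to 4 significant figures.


sag = 27.7460/1000 = 0.027746 m
L = sqrt(8 * 15576.9870 * 0.027746 / 364.8610)
L = 3.078 m


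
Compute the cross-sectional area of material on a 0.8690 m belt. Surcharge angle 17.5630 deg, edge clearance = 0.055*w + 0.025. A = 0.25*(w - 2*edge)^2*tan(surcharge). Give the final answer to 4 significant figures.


edge = 0.055*0.8690 + 0.025 = 0.072795 m
ew = 0.8690 - 2*0.072795 = 0.72341 m
A = 0.25 * 0.72341^2 * tan(17.5630 deg)
A = 0.04141 m^2


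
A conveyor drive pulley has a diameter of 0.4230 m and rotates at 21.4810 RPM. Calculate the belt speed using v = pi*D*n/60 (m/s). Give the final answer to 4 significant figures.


v = pi * 0.4230 * 21.4810 / 60
v = 0.4758 m/s


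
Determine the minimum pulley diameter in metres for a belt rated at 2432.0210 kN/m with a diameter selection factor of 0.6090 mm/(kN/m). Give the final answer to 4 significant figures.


D = 2432.0210 * 0.6090 / 1000
D = 1.481 m


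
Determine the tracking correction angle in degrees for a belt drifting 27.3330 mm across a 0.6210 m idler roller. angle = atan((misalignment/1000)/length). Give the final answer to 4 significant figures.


misalign_m = 27.3330 / 1000 = 0.027333 m
angle = atan(0.027333 / 0.6210)
angle = 2.520 deg


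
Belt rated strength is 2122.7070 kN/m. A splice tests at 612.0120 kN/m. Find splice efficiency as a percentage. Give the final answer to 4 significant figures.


Eff = 612.0120 / 2122.7070 * 100
Eff = 28.83 %


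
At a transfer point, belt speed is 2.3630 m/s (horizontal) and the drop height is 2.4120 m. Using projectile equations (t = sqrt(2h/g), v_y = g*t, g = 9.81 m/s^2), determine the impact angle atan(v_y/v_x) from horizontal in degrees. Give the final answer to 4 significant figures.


t = sqrt(2*2.4120/9.81) = 0.701244 s
v_y = 9.81 * 0.701244 = 6.8792 m/s
angle = atan(6.8792 / 2.3630) = 71.04 deg


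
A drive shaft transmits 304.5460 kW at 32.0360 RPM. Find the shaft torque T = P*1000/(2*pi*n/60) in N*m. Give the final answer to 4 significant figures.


omega = 2*pi*32.0360/60 = 3.3548 rad/s
T = 304.5460*1000 / 3.3548
T = 90780 N*m


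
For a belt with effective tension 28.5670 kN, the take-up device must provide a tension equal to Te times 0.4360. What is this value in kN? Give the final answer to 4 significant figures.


T_tu = 28.5670 * 0.4360
T_tu = 12.46 kN


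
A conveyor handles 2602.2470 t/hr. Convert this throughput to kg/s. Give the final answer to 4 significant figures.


m_dot = 2602.2470 * 1000 / 3600
m_dot = 722.8 kg/s


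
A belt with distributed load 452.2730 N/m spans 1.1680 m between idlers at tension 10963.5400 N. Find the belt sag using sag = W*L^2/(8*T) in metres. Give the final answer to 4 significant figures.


sag = 452.2730 * 1.1680^2 / (8 * 10963.5400)
sag = 0.007035 m


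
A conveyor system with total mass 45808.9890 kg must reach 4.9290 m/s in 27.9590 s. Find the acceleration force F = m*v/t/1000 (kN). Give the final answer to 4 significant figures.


F = 45808.9890 * 4.9290 / 27.9590 / 1000
F = 8.076 kN


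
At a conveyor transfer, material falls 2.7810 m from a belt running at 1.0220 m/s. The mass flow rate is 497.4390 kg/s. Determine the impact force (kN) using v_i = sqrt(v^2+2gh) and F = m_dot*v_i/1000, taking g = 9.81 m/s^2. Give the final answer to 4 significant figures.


v_i = sqrt(1.0220^2 + 2*9.81*2.7810) = 7.45706 m/s
F = 497.4390 * 7.45706 / 1000
F = 3.709 kN


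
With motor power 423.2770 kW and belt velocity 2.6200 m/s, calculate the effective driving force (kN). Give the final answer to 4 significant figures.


Te = P / v = 423.2770 / 2.6200
Te = 161.6 kN


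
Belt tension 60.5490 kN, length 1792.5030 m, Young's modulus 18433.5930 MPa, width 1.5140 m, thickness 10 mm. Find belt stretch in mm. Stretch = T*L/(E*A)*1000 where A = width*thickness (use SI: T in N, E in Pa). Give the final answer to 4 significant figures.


A = 1.5140 * 0.01 = 0.01514 m^2
Stretch = 60.5490*1000 * 1792.5030 / (18433.5930e6 * 0.01514) * 1000
Stretch = 388.9 mm


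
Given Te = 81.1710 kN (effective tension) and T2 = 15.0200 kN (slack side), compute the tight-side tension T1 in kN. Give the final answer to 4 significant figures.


T1 = Te + T2 = 81.1710 + 15.0200
T1 = 96.19 kN


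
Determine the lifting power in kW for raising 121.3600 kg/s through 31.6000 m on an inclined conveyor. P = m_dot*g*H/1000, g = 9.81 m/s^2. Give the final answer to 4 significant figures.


P = 121.3600 * 9.81 * 31.6000 / 1000
P = 37.62 kW


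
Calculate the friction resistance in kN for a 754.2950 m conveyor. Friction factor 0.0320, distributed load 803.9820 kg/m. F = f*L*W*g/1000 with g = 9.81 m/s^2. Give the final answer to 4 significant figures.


F = 0.0320 * 754.2950 * 803.9820 * 9.81 / 1000
F = 190.4 kN


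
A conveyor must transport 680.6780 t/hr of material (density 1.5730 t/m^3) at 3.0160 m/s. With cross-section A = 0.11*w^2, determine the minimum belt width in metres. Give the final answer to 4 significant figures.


A_req = 680.6780 / (3.0160 * 1.5730 * 3600) = 0.0398547 m^2
w = sqrt(0.0398547 / 0.11)
w = 0.6019 m


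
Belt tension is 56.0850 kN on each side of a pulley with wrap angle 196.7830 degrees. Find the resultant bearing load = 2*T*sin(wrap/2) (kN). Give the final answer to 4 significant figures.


F = 2 * 56.0850 * sin(196.7830/2 deg)
F = 111.0 kN


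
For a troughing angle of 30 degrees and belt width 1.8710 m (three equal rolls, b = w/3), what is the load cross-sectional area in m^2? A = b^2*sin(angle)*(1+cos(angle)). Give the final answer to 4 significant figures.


b = 1.8710/3 = 0.623667 m
A = 0.623667^2 * sin(30 deg) * (1 + cos(30 deg))
A = 0.3629 m^2


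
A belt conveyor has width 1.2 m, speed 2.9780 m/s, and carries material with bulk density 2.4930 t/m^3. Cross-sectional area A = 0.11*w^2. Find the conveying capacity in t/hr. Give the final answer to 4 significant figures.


A = 0.11 * 1.2^2 = 0.1584 m^2
C = 0.1584 * 2.9780 * 2.4930 * 3600
C = 4234 t/hr


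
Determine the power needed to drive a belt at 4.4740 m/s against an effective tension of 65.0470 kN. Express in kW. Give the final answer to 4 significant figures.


P = Te * v = 65.0470 * 4.4740
P = 291.0 kW


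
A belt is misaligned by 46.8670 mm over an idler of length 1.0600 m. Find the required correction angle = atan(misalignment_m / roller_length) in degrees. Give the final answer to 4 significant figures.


misalign_m = 46.8670 / 1000 = 0.046867 m
angle = atan(0.046867 / 1.0600)
angle = 2.532 deg


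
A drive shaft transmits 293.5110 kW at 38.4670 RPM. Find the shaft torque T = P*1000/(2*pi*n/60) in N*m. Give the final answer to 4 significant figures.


omega = 2*pi*38.4670/60 = 4.02825 rad/s
T = 293.5110*1000 / 4.02825
T = 72860 N*m


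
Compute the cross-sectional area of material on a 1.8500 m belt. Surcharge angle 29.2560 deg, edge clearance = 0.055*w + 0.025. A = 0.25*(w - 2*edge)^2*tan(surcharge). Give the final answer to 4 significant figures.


edge = 0.055*1.8500 + 0.025 = 0.12675 m
ew = 1.8500 - 2*0.12675 = 1.5965 m
A = 0.25 * 1.5965^2 * tan(29.2560 deg)
A = 0.3569 m^2


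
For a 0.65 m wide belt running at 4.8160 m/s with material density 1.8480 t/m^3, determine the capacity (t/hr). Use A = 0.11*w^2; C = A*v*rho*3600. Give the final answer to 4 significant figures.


A = 0.11 * 0.65^2 = 0.046475 m^2
C = 0.046475 * 4.8160 * 1.8480 * 3600
C = 1489 t/hr


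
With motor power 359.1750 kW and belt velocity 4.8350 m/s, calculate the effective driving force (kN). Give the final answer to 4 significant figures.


Te = P / v = 359.1750 / 4.8350
Te = 74.29 kN


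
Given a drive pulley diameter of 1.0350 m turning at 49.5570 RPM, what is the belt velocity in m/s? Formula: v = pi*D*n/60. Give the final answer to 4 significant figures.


v = pi * 1.0350 * 49.5570 / 60
v = 2.686 m/s


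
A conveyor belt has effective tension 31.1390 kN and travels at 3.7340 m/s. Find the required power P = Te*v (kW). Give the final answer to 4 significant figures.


P = Te * v = 31.1390 * 3.7340
P = 116.3 kW


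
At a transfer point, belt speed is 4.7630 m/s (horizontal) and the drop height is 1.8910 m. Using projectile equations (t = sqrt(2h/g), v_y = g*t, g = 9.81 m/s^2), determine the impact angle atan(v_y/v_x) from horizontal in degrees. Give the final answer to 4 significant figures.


t = sqrt(2*1.8910/9.81) = 0.620907 s
v_y = 9.81 * 0.620907 = 6.0911 m/s
angle = atan(6.0911 / 4.7630) = 51.98 deg


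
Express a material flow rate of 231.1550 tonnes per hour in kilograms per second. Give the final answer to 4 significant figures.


m_dot = 231.1550 * 1000 / 3600
m_dot = 64.21 kg/s


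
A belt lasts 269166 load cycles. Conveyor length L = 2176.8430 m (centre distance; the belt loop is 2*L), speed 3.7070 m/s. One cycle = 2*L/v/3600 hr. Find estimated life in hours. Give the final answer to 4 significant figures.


cycle_time = 2 * 2176.8430 / 3.7070 / 3600 = 0.326236 hr
life = 269166 * 0.326236 = 87810 hours


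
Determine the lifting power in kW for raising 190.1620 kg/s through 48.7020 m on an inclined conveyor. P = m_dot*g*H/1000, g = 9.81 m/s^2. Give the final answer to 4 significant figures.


P = 190.1620 * 9.81 * 48.7020 / 1000
P = 90.85 kW


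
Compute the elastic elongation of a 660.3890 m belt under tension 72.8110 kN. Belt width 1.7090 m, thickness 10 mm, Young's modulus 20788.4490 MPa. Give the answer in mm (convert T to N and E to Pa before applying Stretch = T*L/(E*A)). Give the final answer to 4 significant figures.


A = 1.7090 * 0.01 = 0.01709 m^2
Stretch = 72.8110*1000 * 660.3890 / (20788.4490e6 * 0.01709) * 1000
Stretch = 135.3 mm


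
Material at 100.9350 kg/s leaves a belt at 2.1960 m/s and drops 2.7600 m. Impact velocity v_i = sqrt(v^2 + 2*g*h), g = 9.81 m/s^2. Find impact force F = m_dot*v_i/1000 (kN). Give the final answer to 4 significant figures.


v_i = sqrt(2.1960^2 + 2*9.81*2.7600) = 7.67943 m/s
F = 100.9350 * 7.67943 / 1000
F = 0.7751 kN


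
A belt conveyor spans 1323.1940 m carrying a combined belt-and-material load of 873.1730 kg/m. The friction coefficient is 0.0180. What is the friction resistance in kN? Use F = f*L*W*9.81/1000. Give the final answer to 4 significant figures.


F = 0.0180 * 1323.1940 * 873.1730 * 9.81 / 1000
F = 204.0 kN


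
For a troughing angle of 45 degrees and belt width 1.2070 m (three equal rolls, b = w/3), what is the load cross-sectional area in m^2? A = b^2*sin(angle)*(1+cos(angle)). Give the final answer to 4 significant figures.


b = 1.2070/3 = 0.402333 m
A = 0.402333^2 * sin(45 deg) * (1 + cos(45 deg))
A = 0.1954 m^2


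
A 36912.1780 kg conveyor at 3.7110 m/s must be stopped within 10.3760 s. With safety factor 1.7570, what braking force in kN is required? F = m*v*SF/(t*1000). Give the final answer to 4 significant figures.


F = 36912.1780 * 3.7110 / 10.3760 * 1.7570 / 1000
F = 23.20 kN


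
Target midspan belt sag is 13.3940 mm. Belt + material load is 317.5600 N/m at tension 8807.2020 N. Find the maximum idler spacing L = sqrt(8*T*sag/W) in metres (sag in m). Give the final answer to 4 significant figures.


sag = 13.3940/1000 = 0.013394 m
L = sqrt(8 * 8807.2020 * 0.013394 / 317.5600)
L = 1.724 m


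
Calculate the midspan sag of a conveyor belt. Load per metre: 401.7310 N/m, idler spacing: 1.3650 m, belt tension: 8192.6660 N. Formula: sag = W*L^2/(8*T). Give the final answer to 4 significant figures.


sag = 401.7310 * 1.3650^2 / (8 * 8192.6660)
sag = 0.01142 m


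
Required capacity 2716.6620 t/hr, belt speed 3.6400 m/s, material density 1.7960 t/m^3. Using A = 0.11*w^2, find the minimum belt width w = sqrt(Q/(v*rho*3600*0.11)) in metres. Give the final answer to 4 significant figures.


A_req = 2716.6620 / (3.6400 * 1.7960 * 3600) = 0.115432 m^2
w = sqrt(0.115432 / 0.11)
w = 1.024 m


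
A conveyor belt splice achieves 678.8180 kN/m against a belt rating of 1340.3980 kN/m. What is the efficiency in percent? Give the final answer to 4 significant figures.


Eff = 678.8180 / 1340.3980 * 100
Eff = 50.64 %


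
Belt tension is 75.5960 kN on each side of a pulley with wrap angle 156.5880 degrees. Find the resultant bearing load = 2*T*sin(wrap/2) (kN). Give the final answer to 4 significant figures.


F = 2 * 75.5960 * sin(156.5880/2 deg)
F = 148.0 kN


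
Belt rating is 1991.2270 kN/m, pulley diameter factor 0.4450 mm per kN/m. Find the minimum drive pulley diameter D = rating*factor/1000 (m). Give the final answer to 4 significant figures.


D = 1991.2270 * 0.4450 / 1000
D = 0.8861 m


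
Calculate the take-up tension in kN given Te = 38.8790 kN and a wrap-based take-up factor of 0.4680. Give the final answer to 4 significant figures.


T_tu = 38.8790 * 0.4680
T_tu = 18.20 kN


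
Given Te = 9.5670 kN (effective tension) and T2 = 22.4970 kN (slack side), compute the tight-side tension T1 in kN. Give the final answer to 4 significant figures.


T1 = Te + T2 = 9.5670 + 22.4970
T1 = 32.06 kN


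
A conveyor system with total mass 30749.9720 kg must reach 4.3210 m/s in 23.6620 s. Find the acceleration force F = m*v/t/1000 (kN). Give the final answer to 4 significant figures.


F = 30749.9720 * 4.3210 / 23.6620 / 1000
F = 5.615 kN


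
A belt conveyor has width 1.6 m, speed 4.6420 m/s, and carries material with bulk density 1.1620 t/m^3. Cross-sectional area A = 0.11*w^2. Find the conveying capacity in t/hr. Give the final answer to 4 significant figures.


A = 0.11 * 1.6^2 = 0.2816 m^2
C = 0.2816 * 4.6420 * 1.1620 * 3600
C = 5468 t/hr


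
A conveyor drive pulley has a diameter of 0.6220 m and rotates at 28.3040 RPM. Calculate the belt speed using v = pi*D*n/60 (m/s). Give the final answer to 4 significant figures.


v = pi * 0.6220 * 28.3040 / 60
v = 0.9218 m/s


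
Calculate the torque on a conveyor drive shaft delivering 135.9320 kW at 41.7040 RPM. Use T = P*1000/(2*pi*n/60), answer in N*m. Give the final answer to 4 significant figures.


omega = 2*pi*41.7040/60 = 4.36723 rad/s
T = 135.9320*1000 / 4.36723
T = 31130 N*m


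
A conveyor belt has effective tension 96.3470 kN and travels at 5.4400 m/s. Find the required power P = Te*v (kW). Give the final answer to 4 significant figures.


P = Te * v = 96.3470 * 5.4400
P = 524.1 kW


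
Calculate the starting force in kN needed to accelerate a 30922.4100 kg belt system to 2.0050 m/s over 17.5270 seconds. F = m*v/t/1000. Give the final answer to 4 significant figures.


F = 30922.4100 * 2.0050 / 17.5270 / 1000
F = 3.537 kN


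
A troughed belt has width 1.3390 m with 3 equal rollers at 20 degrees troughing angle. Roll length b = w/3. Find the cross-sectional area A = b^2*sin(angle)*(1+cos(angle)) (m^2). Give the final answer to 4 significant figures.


b = 1.3390/3 = 0.446333 m
A = 0.446333^2 * sin(20 deg) * (1 + cos(20 deg))
A = 0.1322 m^2


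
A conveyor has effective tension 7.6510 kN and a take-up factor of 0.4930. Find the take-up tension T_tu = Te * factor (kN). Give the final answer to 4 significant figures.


T_tu = 7.6510 * 0.4930
T_tu = 3.772 kN


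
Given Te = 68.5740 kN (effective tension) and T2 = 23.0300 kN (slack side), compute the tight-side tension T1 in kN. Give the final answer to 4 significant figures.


T1 = Te + T2 = 68.5740 + 23.0300
T1 = 91.60 kN


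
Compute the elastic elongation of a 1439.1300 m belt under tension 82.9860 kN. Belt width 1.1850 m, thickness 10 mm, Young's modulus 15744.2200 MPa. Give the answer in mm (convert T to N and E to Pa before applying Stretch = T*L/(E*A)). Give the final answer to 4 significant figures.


A = 1.1850 * 0.01 = 0.01185 m^2
Stretch = 82.9860*1000 * 1439.1300 / (15744.2200e6 * 0.01185) * 1000
Stretch = 640.1 mm


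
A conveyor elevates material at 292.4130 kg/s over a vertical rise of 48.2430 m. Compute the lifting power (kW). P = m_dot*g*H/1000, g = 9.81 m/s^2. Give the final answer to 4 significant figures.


P = 292.4130 * 9.81 * 48.2430 / 1000
P = 138.4 kW


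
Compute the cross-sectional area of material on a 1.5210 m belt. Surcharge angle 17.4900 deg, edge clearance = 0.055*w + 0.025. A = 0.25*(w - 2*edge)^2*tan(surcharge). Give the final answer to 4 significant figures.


edge = 0.055*1.5210 + 0.025 = 0.108655 m
ew = 1.5210 - 2*0.108655 = 1.30369 m
A = 0.25 * 1.30369^2 * tan(17.4900 deg)
A = 0.1339 m^2


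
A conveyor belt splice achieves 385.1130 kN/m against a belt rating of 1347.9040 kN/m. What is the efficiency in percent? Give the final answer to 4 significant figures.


Eff = 385.1130 / 1347.9040 * 100
Eff = 28.57 %


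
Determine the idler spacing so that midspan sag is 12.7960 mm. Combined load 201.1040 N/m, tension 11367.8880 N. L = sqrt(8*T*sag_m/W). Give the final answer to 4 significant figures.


sag = 12.7960/1000 = 0.012796 m
L = sqrt(8 * 11367.8880 * 0.012796 / 201.1040)
L = 2.406 m


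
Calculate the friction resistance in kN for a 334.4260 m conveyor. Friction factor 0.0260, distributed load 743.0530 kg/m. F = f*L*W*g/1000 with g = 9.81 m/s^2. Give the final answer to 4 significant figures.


F = 0.0260 * 334.4260 * 743.0530 * 9.81 / 1000
F = 63.38 kN


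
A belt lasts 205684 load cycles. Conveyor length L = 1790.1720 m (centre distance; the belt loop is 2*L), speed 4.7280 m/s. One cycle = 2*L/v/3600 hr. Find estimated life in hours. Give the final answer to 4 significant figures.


cycle_time = 2 * 1790.1720 / 4.7280 / 3600 = 0.210351 hr
life = 205684 * 0.210351 = 43270 hours


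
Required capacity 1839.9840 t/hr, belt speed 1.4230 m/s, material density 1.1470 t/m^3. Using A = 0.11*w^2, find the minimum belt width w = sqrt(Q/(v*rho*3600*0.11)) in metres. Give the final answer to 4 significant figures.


A_req = 1839.9840 / (1.4230 * 1.1470 * 3600) = 0.313143 m^2
w = sqrt(0.313143 / 0.11)
w = 1.687 m


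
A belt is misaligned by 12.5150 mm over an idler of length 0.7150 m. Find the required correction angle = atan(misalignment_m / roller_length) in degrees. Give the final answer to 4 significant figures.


misalign_m = 12.5150 / 1000 = 0.012515 m
angle = atan(0.012515 / 0.7150)
angle = 1.003 deg


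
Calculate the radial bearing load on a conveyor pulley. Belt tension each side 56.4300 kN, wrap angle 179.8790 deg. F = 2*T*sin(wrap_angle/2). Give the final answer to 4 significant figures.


F = 2 * 56.4300 * sin(179.8790/2 deg)
F = 112.9 kN


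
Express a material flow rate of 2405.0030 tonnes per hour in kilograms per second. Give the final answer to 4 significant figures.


m_dot = 2405.0030 * 1000 / 3600
m_dot = 668.1 kg/s


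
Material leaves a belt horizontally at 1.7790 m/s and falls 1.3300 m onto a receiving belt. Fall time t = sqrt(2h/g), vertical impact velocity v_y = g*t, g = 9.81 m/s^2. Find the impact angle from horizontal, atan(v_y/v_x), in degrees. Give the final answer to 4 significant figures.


t = sqrt(2*1.3300/9.81) = 0.520722 s
v_y = 9.81 * 0.520722 = 5.10828 m/s
angle = atan(5.10828 / 1.7790) = 70.80 deg


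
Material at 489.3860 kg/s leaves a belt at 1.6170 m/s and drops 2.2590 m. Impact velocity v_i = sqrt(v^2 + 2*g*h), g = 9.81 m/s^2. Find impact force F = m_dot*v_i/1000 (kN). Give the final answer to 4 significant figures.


v_i = sqrt(1.6170^2 + 2*9.81*2.2590) = 6.851 m/s
F = 489.3860 * 6.851 / 1000
F = 3.353 kN
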